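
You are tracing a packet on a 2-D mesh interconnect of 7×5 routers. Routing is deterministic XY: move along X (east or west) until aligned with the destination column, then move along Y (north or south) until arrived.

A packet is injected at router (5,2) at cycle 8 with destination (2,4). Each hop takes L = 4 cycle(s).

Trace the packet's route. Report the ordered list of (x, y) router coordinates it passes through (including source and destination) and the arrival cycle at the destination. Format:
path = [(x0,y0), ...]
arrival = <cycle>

[0] x=5 y=2 t=8
[1] x=4 y=2 t=12 →W
[2] x=3 y=2 t=16 →W
[3] x=2 y=2 t=20 →W
[4] x=2 y=3 t=24 →N
[5] x=2 y=4 t=28 →N

path = [(5,2), (4,2), (3,2), (2,2), (2,3), (2,4)]
arrival = 28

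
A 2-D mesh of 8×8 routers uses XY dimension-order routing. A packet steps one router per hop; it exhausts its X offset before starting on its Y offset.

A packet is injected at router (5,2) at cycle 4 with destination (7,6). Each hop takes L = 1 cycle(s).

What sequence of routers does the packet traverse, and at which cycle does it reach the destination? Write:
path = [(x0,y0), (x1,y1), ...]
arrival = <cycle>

path = [(5,2), (6,2), (7,2), (7,3), (7,4), (7,5), (7,6)]
arrival = 10

hop 0: (5,2) @ cyc 4
hop 1: (6,2) @ cyc 5  [E]
hop 2: (7,2) @ cyc 6  [E]
hop 3: (7,3) @ cyc 7  [N]
hop 4: (7,4) @ cyc 8  [N]
hop 5: (7,5) @ cyc 9  [N]
hop 6: (7,6) @ cyc 10  [N]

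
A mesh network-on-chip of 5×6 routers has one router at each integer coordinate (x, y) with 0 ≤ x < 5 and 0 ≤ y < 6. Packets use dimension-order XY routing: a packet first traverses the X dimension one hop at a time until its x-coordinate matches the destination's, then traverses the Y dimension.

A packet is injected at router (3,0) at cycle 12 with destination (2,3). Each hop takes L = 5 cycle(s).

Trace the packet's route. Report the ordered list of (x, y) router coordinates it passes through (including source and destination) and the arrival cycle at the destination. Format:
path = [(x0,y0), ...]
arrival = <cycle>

path = [(3,0), (2,0), (2,1), (2,2), (2,3)]
arrival = 32

  0. router=(3,0) cycle=12 (inject)
  1. router=(2,0) cycle=17 dir=W
  2. router=(2,1) cycle=22 dir=N
  3. router=(2,2) cycle=27 dir=N
  4. router=(2,3) cycle=32 dir=N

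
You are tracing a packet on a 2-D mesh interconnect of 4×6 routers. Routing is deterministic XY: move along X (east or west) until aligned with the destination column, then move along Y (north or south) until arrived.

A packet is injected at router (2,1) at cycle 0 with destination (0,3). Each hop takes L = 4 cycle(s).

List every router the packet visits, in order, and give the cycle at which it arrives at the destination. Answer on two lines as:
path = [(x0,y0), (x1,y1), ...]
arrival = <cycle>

[0] x=2 y=1 t=0
[1] x=1 y=1 t=4 →W
[2] x=0 y=1 t=8 →W
[3] x=0 y=2 t=12 →N
[4] x=0 y=3 t=16 →N

path = [(2,1), (1,1), (0,1), (0,2), (0,3)]
arrival = 16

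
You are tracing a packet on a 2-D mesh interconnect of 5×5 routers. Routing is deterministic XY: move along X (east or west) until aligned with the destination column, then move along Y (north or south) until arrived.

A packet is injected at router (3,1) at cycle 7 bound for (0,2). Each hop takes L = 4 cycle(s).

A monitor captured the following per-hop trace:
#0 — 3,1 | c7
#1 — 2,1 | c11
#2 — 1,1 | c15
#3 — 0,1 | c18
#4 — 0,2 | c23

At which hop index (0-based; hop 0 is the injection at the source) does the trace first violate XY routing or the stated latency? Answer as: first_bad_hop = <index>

  1: Δx=-1 Δy=+0 Δt=4 [ok]
  2: Δx=-1 Δy=+0 Δt=4 [ok]
  3: Δx=-1 Δy=+0 Δt=3 [BAD: Δcyc=3≠L]

first_bad_hop = 3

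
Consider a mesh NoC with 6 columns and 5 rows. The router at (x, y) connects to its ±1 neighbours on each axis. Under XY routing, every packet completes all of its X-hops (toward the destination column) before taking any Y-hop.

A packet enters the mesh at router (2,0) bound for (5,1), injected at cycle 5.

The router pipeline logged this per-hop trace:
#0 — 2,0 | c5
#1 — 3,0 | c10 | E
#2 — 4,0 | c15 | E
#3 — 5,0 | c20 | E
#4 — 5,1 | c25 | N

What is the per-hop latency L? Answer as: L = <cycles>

L = 5

Δcyc across hop 0→1: 10 − 5 = 5.
One hop costs L cycles, so L = 5.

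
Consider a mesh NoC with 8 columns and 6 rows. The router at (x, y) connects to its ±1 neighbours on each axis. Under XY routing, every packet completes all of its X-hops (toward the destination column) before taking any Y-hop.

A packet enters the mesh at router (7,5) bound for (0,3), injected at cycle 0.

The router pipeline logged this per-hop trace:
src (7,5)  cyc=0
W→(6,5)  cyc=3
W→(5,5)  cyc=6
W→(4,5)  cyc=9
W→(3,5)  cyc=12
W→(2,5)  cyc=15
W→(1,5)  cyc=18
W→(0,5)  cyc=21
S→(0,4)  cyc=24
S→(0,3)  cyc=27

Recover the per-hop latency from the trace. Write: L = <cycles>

L = 3

Between hops 0 and 1 the cycle counter advances 3 − 0 = 3.
One hop costs L cycles, so L = 3.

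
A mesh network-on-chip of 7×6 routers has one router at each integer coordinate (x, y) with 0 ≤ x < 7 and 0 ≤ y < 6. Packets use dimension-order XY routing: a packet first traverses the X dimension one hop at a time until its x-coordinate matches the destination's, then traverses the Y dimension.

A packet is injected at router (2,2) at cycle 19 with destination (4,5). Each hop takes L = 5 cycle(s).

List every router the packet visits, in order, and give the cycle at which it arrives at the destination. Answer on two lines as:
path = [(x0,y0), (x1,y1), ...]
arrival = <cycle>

src (2,2)  cyc=19
E→(3,2)  cyc=24
E→(4,2)  cyc=29
N→(4,3)  cyc=34
N→(4,4)  cyc=39
N→(4,5)  cyc=44

path = [(2,2), (3,2), (4,2), (4,3), (4,4), (4,5)]
arrival = 44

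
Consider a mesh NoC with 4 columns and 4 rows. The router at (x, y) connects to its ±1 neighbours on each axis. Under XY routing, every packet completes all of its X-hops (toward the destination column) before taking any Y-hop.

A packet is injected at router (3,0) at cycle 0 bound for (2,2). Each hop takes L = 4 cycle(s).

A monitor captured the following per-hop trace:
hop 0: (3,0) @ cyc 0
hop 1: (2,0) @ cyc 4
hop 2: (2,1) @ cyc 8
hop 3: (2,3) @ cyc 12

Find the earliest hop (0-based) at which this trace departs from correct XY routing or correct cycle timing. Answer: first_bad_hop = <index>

first_bad_hop = 3

check 1→ d=(-1,0) cyc+4: ok
check 2→ d=(0,1) cyc+4: ok
check 3→ d=(0,2) cyc+4: BAD: non-unit step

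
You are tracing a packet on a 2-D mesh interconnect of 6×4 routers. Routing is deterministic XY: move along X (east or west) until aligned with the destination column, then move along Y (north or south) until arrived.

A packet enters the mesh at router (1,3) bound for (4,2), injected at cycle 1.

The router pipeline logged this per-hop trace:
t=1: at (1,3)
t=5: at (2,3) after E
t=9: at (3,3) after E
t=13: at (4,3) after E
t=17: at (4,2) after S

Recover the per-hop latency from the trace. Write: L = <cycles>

From hop 0 (1) to hop 1 (5): +4 cycles.
That increment is L by definition: L = 4.

L = 4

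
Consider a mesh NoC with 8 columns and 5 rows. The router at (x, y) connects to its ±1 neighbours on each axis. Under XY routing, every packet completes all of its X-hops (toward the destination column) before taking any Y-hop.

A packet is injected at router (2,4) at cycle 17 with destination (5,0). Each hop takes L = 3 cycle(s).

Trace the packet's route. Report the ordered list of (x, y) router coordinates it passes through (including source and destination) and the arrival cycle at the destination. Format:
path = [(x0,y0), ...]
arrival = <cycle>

path = [(2,4), (3,4), (4,4), (5,4), (5,3), (5,2), (5,1), (5,0)]
arrival = 38

t=17: at (2,4)
t=20: at (3,4) after E
t=23: at (4,4) after E
t=26: at (5,4) after E
t=29: at (5,3) after S
t=32: at (5,2) after S
t=35: at (5,1) after S
t=38: at (5,0) after S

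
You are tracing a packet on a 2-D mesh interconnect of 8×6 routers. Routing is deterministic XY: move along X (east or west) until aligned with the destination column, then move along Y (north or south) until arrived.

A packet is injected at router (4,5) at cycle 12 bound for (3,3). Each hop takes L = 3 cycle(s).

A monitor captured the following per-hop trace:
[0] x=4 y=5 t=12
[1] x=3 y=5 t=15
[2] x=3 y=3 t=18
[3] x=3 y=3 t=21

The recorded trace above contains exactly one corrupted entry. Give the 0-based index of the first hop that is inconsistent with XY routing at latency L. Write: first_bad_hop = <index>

  1: Δx=-1 Δy=+0 Δt=3 [ok]
  2: Δx=+0 Δy=-2 Δt=3 [BAD: non-unit step]

first_bad_hop = 2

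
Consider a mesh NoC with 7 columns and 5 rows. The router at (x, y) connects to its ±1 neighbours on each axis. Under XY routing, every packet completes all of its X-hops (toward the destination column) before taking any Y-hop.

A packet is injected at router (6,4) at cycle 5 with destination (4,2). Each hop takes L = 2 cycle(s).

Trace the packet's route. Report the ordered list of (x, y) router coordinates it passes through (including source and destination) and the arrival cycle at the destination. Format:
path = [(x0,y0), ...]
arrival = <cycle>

path = [(6,4), (5,4), (4,4), (4,3), (4,2)]
arrival = 13

#0 — 6,4 | c5
#1 — 5,4 | c7 | W
#2 — 4,4 | c9 | W
#3 — 4,3 | c11 | S
#4 — 4,2 | c13 | S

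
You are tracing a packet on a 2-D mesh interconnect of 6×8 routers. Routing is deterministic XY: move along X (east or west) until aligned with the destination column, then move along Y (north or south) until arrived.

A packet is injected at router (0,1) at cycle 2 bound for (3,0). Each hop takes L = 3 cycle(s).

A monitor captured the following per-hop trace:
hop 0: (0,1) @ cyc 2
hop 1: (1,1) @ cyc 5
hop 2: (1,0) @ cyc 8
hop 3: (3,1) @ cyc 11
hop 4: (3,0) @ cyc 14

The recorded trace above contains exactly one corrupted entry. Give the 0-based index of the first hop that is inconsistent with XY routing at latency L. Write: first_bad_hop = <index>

first_bad_hop = 2

  1: Δx=+1 Δy=+0 Δt=3 [ok]
  2: Δx=+0 Δy=-1 Δt=3 [BAD: Y-move but x=1≠3]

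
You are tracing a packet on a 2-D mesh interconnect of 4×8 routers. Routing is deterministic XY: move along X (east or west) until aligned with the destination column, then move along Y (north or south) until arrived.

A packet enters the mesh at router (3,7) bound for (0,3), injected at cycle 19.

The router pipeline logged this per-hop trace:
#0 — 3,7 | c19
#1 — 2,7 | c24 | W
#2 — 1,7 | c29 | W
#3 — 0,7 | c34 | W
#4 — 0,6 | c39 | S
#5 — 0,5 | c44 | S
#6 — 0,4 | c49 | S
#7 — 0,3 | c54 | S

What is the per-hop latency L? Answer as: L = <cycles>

From hop 0 (19) to hop 1 (24): +5 cycles.
Each hop adds L, hence L = 5.

L = 5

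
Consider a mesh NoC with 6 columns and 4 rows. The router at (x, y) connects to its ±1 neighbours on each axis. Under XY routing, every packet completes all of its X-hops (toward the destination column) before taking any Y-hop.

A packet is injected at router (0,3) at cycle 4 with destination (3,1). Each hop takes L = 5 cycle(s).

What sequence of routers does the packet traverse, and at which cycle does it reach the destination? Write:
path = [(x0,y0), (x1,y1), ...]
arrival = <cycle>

path = [(0,3), (1,3), (2,3), (3,3), (3,2), (3,1)]
arrival = 29

[0] x=0 y=3 t=4
[1] x=1 y=3 t=9 →E
[2] x=2 y=3 t=14 →E
[3] x=3 y=3 t=19 →E
[4] x=3 y=2 t=24 →S
[5] x=3 y=1 t=29 →S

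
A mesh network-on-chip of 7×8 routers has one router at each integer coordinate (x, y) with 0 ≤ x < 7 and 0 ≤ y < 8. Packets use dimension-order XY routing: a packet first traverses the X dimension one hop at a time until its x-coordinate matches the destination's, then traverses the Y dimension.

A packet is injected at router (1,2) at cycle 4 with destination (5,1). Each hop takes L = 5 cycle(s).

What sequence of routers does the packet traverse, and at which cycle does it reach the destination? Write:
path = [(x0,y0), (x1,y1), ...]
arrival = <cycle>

src (1,2)  cyc=4
E→(2,2)  cyc=9
E→(3,2)  cyc=14
E→(4,2)  cyc=19
E→(5,2)  cyc=24
S→(5,1)  cyc=29

path = [(1,2), (2,2), (3,2), (4,2), (5,2), (5,1)]
arrival = 29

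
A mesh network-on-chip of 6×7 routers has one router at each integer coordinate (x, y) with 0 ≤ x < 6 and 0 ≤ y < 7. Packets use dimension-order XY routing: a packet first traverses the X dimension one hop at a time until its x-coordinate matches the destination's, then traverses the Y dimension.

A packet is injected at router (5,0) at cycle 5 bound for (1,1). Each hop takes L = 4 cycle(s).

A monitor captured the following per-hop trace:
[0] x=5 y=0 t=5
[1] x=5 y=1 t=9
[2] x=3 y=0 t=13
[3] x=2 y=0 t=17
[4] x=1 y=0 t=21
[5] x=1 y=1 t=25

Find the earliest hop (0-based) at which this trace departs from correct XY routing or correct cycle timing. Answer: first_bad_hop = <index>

first_bad_hop = 1

  1: Δx=+0 Δy=+1 Δt=4 [BAD: Y-move but x=5≠1]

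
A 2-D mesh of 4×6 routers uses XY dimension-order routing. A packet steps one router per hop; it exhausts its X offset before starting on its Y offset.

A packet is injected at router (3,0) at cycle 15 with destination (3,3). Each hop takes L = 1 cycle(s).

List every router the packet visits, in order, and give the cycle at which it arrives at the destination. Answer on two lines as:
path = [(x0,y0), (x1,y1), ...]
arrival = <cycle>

path = [(3,0), (3,1), (3,2), (3,3)]
arrival = 18

  0. router=(3,0) cycle=15 (inject)
  1. router=(3,1) cycle=16 dir=N
  2. router=(3,2) cycle=17 dir=N
  3. router=(3,3) cycle=18 dir=N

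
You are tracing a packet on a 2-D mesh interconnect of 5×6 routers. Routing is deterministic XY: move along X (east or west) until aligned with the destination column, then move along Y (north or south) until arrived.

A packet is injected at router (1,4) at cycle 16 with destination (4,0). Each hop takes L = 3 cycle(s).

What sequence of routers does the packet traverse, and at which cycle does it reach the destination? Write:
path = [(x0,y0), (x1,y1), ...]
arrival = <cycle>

hop 0: (1,4) @ cyc 16
hop 1: (2,4) @ cyc 19  [E]
hop 2: (3,4) @ cyc 22  [E]
hop 3: (4,4) @ cyc 25  [E]
hop 4: (4,3) @ cyc 28  [S]
hop 5: (4,2) @ cyc 31  [S]
hop 6: (4,1) @ cyc 34  [S]
hop 7: (4,0) @ cyc 37  [S]

path = [(1,4), (2,4), (3,4), (4,4), (4,3), (4,2), (4,1), (4,0)]
arrival = 37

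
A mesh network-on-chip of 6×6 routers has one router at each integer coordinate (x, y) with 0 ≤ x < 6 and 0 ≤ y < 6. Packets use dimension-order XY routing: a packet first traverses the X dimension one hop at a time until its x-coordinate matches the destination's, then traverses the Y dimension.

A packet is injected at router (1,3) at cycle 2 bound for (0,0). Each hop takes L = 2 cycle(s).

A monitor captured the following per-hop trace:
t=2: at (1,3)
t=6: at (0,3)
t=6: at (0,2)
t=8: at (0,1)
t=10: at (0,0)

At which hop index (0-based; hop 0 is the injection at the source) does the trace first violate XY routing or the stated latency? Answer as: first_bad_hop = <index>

first_bad_hop = 1

hop 1: step (-1,+0), +4 cyc — BAD: Δcyc=4≠L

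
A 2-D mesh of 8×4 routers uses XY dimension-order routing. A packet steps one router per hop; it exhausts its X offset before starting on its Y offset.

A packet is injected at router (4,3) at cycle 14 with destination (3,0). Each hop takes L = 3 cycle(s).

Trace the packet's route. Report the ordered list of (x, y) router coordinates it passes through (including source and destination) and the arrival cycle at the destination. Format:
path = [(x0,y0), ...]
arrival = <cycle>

path = [(4,3), (3,3), (3,2), (3,1), (3,0)]
arrival = 26

hop 0: (4,3) @ cyc 14
hop 1: (3,3) @ cyc 17  [W]
hop 2: (3,2) @ cyc 20  [S]
hop 3: (3,1) @ cyc 23  [S]
hop 4: (3,0) @ cyc 26  [S]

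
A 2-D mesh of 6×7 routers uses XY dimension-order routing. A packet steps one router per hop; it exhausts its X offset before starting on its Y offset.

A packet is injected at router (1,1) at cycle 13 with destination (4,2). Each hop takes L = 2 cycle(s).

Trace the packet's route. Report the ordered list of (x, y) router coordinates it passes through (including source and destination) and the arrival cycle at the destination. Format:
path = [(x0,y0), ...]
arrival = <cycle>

t=13: at (1,1)
t=15: at (2,1) after E
t=17: at (3,1) after E
t=19: at (4,1) after E
t=21: at (4,2) after N

path = [(1,1), (2,1), (3,1), (4,1), (4,2)]
arrival = 21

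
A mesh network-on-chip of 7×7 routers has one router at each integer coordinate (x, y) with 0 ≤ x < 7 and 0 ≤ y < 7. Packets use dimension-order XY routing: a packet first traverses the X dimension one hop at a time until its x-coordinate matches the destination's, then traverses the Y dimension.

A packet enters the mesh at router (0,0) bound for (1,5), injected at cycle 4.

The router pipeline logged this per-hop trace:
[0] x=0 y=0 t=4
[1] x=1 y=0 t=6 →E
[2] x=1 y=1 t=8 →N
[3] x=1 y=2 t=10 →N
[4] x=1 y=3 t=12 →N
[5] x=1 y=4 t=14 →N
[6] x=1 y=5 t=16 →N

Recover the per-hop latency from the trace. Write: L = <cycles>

L = 2

From hop 0 (4) to hop 1 (6): +2 cycles.
Each hop adds L, hence L = 2.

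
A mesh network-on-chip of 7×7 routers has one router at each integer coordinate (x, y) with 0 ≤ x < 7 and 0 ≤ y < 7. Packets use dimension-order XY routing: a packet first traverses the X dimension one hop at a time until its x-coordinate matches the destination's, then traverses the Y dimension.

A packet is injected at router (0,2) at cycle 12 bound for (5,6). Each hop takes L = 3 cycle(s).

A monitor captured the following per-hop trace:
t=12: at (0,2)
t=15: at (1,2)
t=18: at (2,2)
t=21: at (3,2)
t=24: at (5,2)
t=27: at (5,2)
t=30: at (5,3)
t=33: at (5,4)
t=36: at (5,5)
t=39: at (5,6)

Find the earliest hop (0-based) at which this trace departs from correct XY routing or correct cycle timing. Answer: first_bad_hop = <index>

hop 1: step (+1,+0), +3 cyc — ok
hop 2: step (+1,+0), +3 cyc — ok
hop 3: step (+1,+0), +3 cyc — ok
hop 4: step (+2,+0), +3 cyc — BAD: non-unit step

first_bad_hop = 4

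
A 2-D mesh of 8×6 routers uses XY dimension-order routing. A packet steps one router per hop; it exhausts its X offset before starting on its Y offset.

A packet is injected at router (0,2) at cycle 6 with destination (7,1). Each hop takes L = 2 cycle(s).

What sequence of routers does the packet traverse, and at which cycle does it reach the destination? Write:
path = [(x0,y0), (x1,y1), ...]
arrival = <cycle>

hop 0: (0,2) @ cyc 6
hop 1: (1,2) @ cyc 8  [E]
hop 2: (2,2) @ cyc 10  [E]
hop 3: (3,2) @ cyc 12  [E]
hop 4: (4,2) @ cyc 14  [E]
hop 5: (5,2) @ cyc 16  [E]
hop 6: (6,2) @ cyc 18  [E]
hop 7: (7,2) @ cyc 20  [E]
hop 8: (7,1) @ cyc 22  [S]

path = [(0,2), (1,2), (2,2), (3,2), (4,2), (5,2), (6,2), (7,2), (7,1)]
arrival = 22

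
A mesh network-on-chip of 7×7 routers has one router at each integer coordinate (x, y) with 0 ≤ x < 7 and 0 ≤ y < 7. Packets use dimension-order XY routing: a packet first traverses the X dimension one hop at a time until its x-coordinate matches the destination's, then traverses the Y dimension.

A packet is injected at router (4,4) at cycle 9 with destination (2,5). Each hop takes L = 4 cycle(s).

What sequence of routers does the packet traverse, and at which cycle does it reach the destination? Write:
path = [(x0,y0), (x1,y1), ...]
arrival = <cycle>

path = [(4,4), (3,4), (2,4), (2,5)]
arrival = 21

t=9: at (4,4)
t=13: at (3,4) after W
t=17: at (2,4) after W
t=21: at (2,5) after N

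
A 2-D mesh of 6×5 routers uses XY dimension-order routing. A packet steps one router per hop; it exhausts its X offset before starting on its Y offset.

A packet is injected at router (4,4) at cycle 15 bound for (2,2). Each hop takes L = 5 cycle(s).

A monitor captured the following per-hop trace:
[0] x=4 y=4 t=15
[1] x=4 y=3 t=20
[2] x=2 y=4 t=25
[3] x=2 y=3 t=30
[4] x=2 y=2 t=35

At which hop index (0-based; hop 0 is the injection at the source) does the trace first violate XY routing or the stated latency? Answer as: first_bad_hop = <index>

[1] (+0,-1) / 5c ⇒ BAD: Y-move but x=4≠2

first_bad_hop = 1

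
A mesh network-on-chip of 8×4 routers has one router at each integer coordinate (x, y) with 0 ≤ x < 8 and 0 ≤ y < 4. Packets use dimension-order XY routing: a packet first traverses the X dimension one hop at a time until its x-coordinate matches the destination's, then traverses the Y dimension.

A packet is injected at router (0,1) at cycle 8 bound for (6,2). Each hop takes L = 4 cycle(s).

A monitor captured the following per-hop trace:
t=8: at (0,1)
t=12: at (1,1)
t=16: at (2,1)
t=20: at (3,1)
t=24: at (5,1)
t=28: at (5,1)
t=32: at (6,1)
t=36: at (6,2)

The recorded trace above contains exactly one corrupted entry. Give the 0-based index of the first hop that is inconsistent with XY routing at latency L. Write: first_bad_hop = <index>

first_bad_hop = 4

hop 1: step (+1,+0), +4 cyc — ok
hop 2: step (+1,+0), +4 cyc — ok
hop 3: step (+1,+0), +4 cyc — ok
hop 4: step (+2,+0), +4 cyc — BAD: non-unit step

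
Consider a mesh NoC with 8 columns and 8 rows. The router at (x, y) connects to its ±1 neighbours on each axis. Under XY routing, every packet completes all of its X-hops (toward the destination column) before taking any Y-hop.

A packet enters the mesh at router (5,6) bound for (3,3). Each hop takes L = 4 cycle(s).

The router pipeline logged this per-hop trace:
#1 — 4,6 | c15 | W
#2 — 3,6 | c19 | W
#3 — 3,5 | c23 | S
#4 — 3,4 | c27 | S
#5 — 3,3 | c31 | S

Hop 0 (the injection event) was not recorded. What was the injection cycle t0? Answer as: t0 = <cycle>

The first recorded entry is hop 1 at cycle 15.
t0 = cyc[1] − L = 15 − 4 = 11.

t0 = 11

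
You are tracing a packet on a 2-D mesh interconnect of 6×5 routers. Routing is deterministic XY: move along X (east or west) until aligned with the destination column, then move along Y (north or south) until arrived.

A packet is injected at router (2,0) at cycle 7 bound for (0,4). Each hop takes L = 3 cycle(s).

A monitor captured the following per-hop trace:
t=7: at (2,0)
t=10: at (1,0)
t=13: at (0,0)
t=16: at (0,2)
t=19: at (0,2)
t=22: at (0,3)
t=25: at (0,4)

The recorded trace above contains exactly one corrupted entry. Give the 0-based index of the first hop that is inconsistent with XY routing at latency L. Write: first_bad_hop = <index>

check 1→ d=(-1,0) cyc+3: ok
check 2→ d=(-1,0) cyc+3: ok
check 3→ d=(0,2) cyc+3: BAD: non-unit step

first_bad_hop = 3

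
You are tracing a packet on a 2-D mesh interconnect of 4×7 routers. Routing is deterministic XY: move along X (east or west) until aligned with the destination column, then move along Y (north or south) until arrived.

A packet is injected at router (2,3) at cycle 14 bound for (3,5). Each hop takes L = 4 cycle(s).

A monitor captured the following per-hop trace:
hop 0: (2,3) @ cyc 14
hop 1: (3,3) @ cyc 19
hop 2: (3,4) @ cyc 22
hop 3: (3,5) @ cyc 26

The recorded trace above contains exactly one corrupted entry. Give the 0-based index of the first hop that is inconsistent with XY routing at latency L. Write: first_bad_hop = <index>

  1: Δx=+1 Δy=+0 Δt=5 [BAD: Δcyc=5≠L]

first_bad_hop = 1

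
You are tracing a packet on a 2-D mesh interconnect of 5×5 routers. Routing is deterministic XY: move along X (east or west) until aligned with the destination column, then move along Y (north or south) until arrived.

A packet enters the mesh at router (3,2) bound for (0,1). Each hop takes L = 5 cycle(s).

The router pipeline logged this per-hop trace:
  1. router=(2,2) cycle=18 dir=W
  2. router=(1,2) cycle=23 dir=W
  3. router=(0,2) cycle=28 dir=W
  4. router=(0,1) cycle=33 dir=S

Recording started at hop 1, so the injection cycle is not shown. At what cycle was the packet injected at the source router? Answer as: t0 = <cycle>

t0 = 13

At hop 1 the cycle is 18; in general cyc_k = t0 + kL.
Subtract one hop: t0 = 18 − 5 = 13.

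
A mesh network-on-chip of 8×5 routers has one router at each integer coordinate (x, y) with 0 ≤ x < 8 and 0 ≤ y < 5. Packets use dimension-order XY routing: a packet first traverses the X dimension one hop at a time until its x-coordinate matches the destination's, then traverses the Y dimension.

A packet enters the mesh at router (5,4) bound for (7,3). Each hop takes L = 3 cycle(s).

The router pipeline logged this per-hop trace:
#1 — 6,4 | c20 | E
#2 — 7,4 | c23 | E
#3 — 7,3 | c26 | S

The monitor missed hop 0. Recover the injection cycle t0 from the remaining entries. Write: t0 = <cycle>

Hop 1 reached at cycle 20; hop k is at t0 + k·L.
Therefore t0 = 20 − L = 17.

t0 = 17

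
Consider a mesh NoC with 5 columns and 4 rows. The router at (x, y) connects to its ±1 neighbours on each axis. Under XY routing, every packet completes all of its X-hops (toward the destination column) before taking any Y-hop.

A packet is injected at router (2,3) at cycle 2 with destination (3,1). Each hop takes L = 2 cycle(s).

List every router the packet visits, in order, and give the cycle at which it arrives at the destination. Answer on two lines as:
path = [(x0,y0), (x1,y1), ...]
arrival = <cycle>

hop 0: (2,3) @ cyc 2
hop 1: (3,3) @ cyc 4  [E]
hop 2: (3,2) @ cyc 6  [S]
hop 3: (3,1) @ cyc 8  [S]

path = [(2,3), (3,3), (3,2), (3,1)]
arrival = 8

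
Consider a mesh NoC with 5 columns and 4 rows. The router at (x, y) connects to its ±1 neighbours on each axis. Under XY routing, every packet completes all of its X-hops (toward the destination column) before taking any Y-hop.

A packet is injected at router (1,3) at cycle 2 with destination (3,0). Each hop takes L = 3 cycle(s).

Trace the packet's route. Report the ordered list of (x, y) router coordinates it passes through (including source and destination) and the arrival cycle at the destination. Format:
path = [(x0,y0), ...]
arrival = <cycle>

[0] x=1 y=3 t=2
[1] x=2 y=3 t=5 →E
[2] x=3 y=3 t=8 →E
[3] x=3 y=2 t=11 →S
[4] x=3 y=1 t=14 →S
[5] x=3 y=0 t=17 →S

path = [(1,3), (2,3), (3,3), (3,2), (3,1), (3,0)]
arrival = 17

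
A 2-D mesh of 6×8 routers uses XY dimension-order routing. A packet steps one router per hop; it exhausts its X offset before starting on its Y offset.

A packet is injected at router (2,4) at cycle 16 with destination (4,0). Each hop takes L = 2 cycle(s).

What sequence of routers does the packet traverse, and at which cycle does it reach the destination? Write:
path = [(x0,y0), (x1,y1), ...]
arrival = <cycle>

path = [(2,4), (3,4), (4,4), (4,3), (4,2), (4,1), (4,0)]
arrival = 28

hop 0: (2,4) @ cyc 16
hop 1: (3,4) @ cyc 18  [E]
hop 2: (4,4) @ cyc 20  [E]
hop 3: (4,3) @ cyc 22  [S]
hop 4: (4,2) @ cyc 24  [S]
hop 5: (4,1) @ cyc 26  [S]
hop 6: (4,0) @ cyc 28  [S]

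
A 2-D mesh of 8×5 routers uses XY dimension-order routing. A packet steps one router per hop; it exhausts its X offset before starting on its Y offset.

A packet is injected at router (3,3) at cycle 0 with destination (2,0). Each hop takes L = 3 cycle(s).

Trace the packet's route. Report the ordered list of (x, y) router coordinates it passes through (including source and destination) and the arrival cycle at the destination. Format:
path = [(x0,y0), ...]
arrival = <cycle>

path = [(3,3), (2,3), (2,2), (2,1), (2,0)]
arrival = 12

src (3,3)  cyc=0
W→(2,3)  cyc=3
S→(2,2)  cyc=6
S→(2,1)  cyc=9
S→(2,0)  cyc=12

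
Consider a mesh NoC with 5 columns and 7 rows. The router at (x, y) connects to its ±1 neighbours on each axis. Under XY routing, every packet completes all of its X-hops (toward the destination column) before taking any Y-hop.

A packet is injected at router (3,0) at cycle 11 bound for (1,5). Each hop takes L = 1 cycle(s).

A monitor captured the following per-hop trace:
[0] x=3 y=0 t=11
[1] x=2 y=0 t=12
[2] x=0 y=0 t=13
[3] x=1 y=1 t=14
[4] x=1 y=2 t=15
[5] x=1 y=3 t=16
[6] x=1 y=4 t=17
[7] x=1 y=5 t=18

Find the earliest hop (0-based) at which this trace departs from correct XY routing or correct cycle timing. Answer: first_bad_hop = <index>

first_bad_hop = 2

  1: Δx=-1 Δy=+0 Δt=1 [ok]
  2: Δx=-2 Δy=+0 Δt=1 [BAD: non-unit step]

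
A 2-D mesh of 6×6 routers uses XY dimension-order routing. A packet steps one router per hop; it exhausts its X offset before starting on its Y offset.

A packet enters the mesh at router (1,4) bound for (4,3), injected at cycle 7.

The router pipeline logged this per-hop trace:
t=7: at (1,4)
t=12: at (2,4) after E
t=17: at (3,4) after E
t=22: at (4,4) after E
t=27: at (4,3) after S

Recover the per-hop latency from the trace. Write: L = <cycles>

Between hops 0 and 1 the cycle counter advances 12 − 7 = 5.
That increment is L by definition: L = 5.

L = 5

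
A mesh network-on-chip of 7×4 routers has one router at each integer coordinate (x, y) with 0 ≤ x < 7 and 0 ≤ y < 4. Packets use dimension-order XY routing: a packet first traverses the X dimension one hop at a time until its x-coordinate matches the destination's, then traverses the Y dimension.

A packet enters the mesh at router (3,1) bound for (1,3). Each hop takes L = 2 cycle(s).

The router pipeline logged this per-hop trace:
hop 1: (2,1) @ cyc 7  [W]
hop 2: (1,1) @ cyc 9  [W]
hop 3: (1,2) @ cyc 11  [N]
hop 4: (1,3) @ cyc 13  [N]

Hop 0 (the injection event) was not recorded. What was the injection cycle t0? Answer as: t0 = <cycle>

The first recorded entry is hop 1 at cycle 7.
Subtract one hop: t0 = 7 − 2 = 5.

t0 = 5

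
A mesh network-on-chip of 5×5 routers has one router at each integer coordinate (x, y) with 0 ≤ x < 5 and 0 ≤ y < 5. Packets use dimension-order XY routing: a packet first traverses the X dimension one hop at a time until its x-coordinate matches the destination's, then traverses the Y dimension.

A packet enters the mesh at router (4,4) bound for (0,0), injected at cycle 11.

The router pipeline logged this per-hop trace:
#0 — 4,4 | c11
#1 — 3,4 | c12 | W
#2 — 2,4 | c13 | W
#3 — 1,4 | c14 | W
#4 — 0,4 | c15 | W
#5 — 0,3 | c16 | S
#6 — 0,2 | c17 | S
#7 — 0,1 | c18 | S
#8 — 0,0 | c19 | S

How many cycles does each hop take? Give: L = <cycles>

L = 1

Δcyc across hop 0→1: 12 − 11 = 1.
Per-hop latency L = Δcyc = 1.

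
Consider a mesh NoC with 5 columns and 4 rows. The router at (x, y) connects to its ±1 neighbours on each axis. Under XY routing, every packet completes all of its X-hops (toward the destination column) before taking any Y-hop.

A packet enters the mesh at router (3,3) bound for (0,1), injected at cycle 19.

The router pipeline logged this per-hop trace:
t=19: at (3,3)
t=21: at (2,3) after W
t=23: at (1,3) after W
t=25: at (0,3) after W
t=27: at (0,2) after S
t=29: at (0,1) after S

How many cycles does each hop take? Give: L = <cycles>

From hop 0 (19) to hop 1 (21): +2 cycles.
One hop costs L cycles, so L = 2.

L = 2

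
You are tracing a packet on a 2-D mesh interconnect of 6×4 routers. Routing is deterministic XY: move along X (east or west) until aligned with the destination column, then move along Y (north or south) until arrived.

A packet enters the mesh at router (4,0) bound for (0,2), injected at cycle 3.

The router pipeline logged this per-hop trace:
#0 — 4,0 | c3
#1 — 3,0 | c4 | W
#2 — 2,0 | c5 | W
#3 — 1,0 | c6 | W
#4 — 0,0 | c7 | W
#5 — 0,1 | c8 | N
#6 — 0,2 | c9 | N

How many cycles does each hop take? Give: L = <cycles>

L = 1

Δcyc across hop 0→1: 4 − 3 = 1.
One hop costs L cycles, so L = 1.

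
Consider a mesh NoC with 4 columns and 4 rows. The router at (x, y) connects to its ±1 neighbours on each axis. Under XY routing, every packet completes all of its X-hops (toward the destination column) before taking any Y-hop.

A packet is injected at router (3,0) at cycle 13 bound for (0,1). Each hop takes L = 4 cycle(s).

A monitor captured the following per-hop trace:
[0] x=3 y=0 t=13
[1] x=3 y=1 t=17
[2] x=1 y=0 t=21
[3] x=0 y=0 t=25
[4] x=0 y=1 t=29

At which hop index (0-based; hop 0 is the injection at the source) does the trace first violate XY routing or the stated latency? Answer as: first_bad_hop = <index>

  1: Δx=+0 Δy=+1 Δt=4 [BAD: Y-move but x=3≠0]

first_bad_hop = 1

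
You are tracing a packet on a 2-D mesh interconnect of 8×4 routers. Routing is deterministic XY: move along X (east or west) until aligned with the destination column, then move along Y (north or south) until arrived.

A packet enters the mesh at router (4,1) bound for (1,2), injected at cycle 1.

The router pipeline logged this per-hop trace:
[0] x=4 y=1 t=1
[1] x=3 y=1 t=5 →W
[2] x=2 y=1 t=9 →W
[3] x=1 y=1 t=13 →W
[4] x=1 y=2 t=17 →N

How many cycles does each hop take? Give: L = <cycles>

cyc[1] − cyc[0] = 5 − 1 = 4.
One hop costs L cycles, so L = 4.

L = 4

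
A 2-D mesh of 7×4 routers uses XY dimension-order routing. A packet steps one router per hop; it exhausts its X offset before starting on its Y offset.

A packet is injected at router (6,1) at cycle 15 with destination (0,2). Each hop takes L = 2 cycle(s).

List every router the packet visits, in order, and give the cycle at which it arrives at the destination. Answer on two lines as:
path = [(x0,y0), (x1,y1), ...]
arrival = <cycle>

hop 0: (6,1) @ cyc 15
hop 1: (5,1) @ cyc 17  [W]
hop 2: (4,1) @ cyc 19  [W]
hop 3: (3,1) @ cyc 21  [W]
hop 4: (2,1) @ cyc 23  [W]
hop 5: (1,1) @ cyc 25  [W]
hop 6: (0,1) @ cyc 27  [W]
hop 7: (0,2) @ cyc 29  [N]

path = [(6,1), (5,1), (4,1), (3,1), (2,1), (1,1), (0,1), (0,2)]
arrival = 29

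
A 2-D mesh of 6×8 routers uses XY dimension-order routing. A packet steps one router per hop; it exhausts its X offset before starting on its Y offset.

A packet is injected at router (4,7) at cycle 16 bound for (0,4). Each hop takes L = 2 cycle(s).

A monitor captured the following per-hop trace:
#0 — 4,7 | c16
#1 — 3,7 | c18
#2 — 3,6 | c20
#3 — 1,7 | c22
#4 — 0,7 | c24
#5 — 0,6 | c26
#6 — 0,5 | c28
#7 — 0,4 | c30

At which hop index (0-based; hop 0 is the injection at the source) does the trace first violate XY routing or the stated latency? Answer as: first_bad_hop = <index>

first_bad_hop = 2

  1: Δx=-1 Δy=+0 Δt=2 [ok]
  2: Δx=+0 Δy=-1 Δt=2 [BAD: Y-move but x=3≠0]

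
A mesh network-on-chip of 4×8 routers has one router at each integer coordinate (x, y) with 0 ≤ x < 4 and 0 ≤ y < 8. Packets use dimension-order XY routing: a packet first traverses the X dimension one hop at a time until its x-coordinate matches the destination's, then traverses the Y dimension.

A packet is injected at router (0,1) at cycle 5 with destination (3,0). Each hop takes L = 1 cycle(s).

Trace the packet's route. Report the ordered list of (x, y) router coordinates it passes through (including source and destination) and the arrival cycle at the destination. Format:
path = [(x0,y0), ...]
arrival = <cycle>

hop 0: (0,1) @ cyc 5
hop 1: (1,1) @ cyc 6  [E]
hop 2: (2,1) @ cyc 7  [E]
hop 3: (3,1) @ cyc 8  [E]
hop 4: (3,0) @ cyc 9  [S]

path = [(0,1), (1,1), (2,1), (3,1), (3,0)]
arrival = 9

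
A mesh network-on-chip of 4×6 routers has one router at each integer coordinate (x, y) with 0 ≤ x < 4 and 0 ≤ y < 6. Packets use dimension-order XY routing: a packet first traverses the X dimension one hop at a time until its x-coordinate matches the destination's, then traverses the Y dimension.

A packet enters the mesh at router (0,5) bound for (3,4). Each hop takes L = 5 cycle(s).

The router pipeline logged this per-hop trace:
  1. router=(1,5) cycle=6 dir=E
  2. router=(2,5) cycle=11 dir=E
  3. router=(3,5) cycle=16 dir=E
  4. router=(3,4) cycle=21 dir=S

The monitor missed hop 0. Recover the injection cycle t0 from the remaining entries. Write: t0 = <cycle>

Hop 1 reached at cycle 6; hop k is at t0 + k·L.
So t0 = 6 − 1·5 = 1.

t0 = 1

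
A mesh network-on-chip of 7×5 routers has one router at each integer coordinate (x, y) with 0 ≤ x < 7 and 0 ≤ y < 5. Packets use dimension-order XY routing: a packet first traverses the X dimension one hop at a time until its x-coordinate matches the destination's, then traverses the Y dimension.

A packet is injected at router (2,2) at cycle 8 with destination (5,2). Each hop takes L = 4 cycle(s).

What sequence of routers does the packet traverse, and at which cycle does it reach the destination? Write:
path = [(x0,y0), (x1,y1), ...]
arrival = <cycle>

#0 — 2,2 | c8
#1 — 3,2 | c12 | E
#2 — 4,2 | c16 | E
#3 — 5,2 | c20 | E

path = [(2,2), (3,2), (4,2), (5,2)]
arrival = 20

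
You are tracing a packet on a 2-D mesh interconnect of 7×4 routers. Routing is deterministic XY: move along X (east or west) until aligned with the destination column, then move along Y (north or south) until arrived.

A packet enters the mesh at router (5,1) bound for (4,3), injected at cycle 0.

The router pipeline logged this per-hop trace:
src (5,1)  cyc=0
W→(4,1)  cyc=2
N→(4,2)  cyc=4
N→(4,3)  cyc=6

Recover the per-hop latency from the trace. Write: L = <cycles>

L = 2

Between hops 0 and 1 the cycle counter advances 2 − 0 = 2.
That increment is L by definition: L = 2.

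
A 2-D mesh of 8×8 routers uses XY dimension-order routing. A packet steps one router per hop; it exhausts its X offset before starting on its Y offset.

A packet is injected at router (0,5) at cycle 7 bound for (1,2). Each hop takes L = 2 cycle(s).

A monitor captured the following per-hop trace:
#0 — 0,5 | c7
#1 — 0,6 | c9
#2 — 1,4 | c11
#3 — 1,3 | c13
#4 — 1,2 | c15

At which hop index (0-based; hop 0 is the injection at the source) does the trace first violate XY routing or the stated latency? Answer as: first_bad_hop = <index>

first_bad_hop = 1

[1] (+0,+1) / 2c ⇒ BAD: Y-move but x=0≠1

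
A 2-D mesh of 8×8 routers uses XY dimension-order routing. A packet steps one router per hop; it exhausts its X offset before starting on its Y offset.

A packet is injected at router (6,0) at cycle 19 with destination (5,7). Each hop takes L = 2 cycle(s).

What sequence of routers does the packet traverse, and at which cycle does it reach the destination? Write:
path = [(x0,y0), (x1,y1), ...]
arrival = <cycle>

path = [(6,0), (5,0), (5,1), (5,2), (5,3), (5,4), (5,5), (5,6), (5,7)]
arrival = 35

hop 0: (6,0) @ cyc 19
hop 1: (5,0) @ cyc 21  [W]
hop 2: (5,1) @ cyc 23  [N]
hop 3: (5,2) @ cyc 25  [N]
hop 4: (5,3) @ cyc 27  [N]
hop 5: (5,4) @ cyc 29  [N]
hop 6: (5,5) @ cyc 31  [N]
hop 7: (5,6) @ cyc 33  [N]
hop 8: (5,7) @ cyc 35  [N]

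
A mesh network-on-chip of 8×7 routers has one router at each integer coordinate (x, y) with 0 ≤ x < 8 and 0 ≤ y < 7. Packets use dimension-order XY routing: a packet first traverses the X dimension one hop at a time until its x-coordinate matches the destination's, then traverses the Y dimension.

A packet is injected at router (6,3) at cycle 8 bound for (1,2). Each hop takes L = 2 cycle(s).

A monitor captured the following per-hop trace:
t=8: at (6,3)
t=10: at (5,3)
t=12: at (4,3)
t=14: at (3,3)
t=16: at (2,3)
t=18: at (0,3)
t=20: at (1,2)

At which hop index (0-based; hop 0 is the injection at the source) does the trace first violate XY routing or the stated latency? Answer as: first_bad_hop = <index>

check 1→ d=(-1,0) cyc+2: ok
check 2→ d=(-1,0) cyc+2: ok
check 3→ d=(-1,0) cyc+2: ok
check 4→ d=(-1,0) cyc+2: ok
check 5→ d=(-2,0) cyc+2: BAD: non-unit step

first_bad_hop = 5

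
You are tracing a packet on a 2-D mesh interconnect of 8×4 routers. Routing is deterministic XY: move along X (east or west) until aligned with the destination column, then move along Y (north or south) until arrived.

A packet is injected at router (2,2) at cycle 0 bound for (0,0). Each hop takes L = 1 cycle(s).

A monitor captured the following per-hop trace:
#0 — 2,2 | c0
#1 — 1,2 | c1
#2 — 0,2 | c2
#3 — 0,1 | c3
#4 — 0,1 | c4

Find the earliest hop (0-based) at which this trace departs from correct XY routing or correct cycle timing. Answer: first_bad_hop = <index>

check 1→ d=(-1,0) cyc+1: ok
check 2→ d=(-1,0) cyc+1: ok
check 3→ d=(0,-1) cyc+1: ok
check 4→ d=(0,0) cyc+1: BAD: non-unit step

first_bad_hop = 4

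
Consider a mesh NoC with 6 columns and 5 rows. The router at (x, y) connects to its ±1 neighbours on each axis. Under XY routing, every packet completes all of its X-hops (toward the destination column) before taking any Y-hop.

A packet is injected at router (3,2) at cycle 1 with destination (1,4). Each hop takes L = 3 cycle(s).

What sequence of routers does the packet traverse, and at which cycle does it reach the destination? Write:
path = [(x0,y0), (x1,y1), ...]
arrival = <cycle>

path = [(3,2), (2,2), (1,2), (1,3), (1,4)]
arrival = 13

  0. router=(3,2) cycle=1 (inject)
  1. router=(2,2) cycle=4 dir=W
  2. router=(1,2) cycle=7 dir=W
  3. router=(1,3) cycle=10 dir=N
  4. router=(1,4) cycle=13 dir=N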